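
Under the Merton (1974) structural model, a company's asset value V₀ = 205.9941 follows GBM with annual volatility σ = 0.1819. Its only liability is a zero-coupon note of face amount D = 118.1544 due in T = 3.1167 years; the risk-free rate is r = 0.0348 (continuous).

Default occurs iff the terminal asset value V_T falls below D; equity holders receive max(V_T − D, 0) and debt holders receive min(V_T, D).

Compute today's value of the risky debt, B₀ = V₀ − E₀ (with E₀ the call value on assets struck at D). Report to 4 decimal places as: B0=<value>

Apply the equity-as-call identities (strike 118.1544, horizon 3.1167 years):
d₁ = [ln(V₀/D) + (r + σ²/2)T] / (σ√T)
   = [ln(205.9941/118.1544) + (0.0348 + 0.5·0.1819²)·3.1167] / (0.1819·√3.1167)
   = [0.555855 + 0.160023] / 0.321129 = 2.229252
d₂ = d₁ − σ√T = 2.229252 − 0.321129 = 1.908122
N(d₁) = 0.987101,  N(d₂) = 0.971812,  e^(−rT) = 0.897214
E₀ = V₀·N(d₁) − D·e^(−rT)·N(d₂)
   = 205.9941·0.987101 − 118.1544·0.897214·0.971812 = 100.315489
B₀ = V₀ − E₀ = 205.9941 − 100.315489 = 105.678611

B0=105.6786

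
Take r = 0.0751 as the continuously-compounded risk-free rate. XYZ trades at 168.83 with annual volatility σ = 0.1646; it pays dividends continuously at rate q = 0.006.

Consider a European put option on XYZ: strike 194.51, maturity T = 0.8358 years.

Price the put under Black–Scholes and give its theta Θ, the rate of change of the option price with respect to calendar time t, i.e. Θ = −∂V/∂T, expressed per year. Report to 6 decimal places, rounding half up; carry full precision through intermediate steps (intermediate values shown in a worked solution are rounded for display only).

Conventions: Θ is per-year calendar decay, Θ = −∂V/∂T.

σ√T = 0.1646·√0.8358 = 0.150481
d₁ = (ln(S/K) + (r−q+σ²/2)T) / (σ√T) = (ln(168.83/194.51) + (0.0751−0.006+0.1646²/2)·0.8358) / 0.150481 = (-0.141591 + 0.069076) / 0.150481 = -0.481891
d₂ = d₁ − σ√T = -0.481891 − 0.150481 = -0.632371
e^{−rT} = 0.939161
e^{−qT} = 0.994998
N(−d₁) = 0.685058,  N(−d₂) = 0.736428
Put price V = K·e^{−rT}·N(−d₂) − S·e^{−qT}·N(−d₁) = 134.527822 − 115.079820 = 19.448003
φ(d₁) = (1/√(2π))·e^{−d₁²/2} = 0.355209
Θ = −S·e^{−qT}·φ(d₁)·σ/(2√T) − q·S·e^{−qT}·N(−d₁) + r·K·e^{−rT}·N(−d₂) = −5.371614 − 0.690479 + 10.103039 = 4.040946

price = 19.448003
Θ = 4.040946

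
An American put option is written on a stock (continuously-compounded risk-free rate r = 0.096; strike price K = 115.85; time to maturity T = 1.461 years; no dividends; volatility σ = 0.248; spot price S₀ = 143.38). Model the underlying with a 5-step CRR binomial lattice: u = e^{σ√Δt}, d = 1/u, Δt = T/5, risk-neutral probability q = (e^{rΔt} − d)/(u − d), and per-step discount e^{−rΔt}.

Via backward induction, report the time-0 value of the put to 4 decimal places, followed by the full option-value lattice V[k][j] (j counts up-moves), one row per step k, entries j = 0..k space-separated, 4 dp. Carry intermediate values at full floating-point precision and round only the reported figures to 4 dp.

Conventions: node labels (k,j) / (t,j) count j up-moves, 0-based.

price = 2.4304
tree:
2.4304
5.0462 0.5965
10.2150 1.4345 0.0000
19.9481 3.4496 0.0000 0.0000
31.9800 8.2954 0.0000 0.0000 0.0000
42.5024 19.9481 0.0000 0.0000 0.0000 0.0000

Δt=0.29220, u=1.14346, d=0.87454, q=0.57232, disc=e^(-rΔt)=0.97234
k=5 terminal: V=max(K-S,0) → 42.5024 19.9481 0.0000 0.0000 0.0000 0.0000
k=4: j=0 S=83.8700 intr=31.9800 cont=28.7755 V=31.9800[EX]; j=1 S=109.6598 intr=6.1902 cont=8.2954 V=8.2954[hold]; j=2 S=143.3800 intr=0.0000 cont=0.0000 V=0.0000[hold]; j=3 S=187.4691 intr=0.0000 cont=0.0000 V=0.0000[hold]; j=4 S=245.1154 intr=0.0000 cont=0.0000 V=0.0000[hold]
k=3: j=0 S=95.9019 intr=19.9481 cont=17.9151 V=19.9481[EX]; j=1 S=125.3915 intr=0.0000 cont=3.4496 V=3.4496[hold]; j=2 S=163.9491 intr=0.0000 cont=0.0000 V=0.0000[hold]; j=3 S=214.3632 intr=0.0000 cont=0.0000 V=0.0000[hold]
k=2: j=0 S=109.6598 intr=6.1902 cont=10.2150 V=10.2150[hold]; j=1 S=143.3800 intr=0.0000 cont=1.4345 V=1.4345[hold]; j=2 S=187.4691 intr=0.0000 cont=0.0000 V=0.0000[hold]
k=1: j=0 S=125.3915 intr=0.0000 cont=5.0462 V=5.0462[hold]; j=1 S=163.9491 intr=0.0000 cont=0.5965 V=0.5965[hold]
k=0: j=0 S=143.3800 intr=0.0000 cont=2.4304 V=2.4304[hold]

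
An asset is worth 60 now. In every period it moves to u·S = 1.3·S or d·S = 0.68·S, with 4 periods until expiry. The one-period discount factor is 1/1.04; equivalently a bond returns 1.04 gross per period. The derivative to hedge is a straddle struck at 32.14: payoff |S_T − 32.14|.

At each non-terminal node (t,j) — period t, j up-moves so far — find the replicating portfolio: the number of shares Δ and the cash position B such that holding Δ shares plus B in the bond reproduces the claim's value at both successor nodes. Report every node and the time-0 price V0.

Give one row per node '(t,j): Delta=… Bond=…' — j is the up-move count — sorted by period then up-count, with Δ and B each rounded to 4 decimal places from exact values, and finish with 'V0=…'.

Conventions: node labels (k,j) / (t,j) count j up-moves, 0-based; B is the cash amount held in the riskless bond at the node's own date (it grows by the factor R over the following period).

Under the risk-neutral measure, an up-move has probability p* = (R−d)/(u−d) = 0.5806 and values discount at R = 1.04.
At maturity the claim pays: V(4,0)=19.3112, V(4,1)=7.6143, V(4,2)=14.7474, V(4,3)=57.4976, V(4,4)=139.2260
  t=3,j=0: stock 18.8659 → up 24.5257 (V=7.6143), down 12.8288 (V=19.3112). Price 12.0379; hedge Δ=-1.0000, bond B=30.9038.
  t=3,j=1: stock 36.0672 → up 46.8874 (V=14.7474), down 24.5257 (V=7.6143). Price 11.3039; hedge Δ=0.3190, bond B=-0.2010.
  t=3,j=2: stock 68.9520 → up 89.6376 (V=57.4976), down 46.8874 (V=14.7474). Price 38.0482; hedge Δ=1.0000, bond B=-30.9038.
  t=3,j=3: stock 131.8200 → up 171.3660 (V=139.2260), down 89.6376 (V=57.4976). Price 100.9162; hedge Δ=1.0000, bond B=-30.9038.
  t=2,j=0: stock 27.7440 → up 36.0672 (V=11.3039), down 18.8659 (V=12.0379). Price 11.1651; hedge Δ=-0.0427, bond B=12.3490.
  t=2,j=1: stock 53.0400 → up 68.9520 (V=38.0482), down 36.0672 (V=11.3039). Price 25.8008; hedge Δ=0.8133, bond B=-17.3351.
  t=2,j=2: stock 101.4000 → up 131.8200 (V=100.9162), down 68.9520 (V=38.0482). Price 71.6848; hedge Δ=1.0000, bond B=-29.7152.
  t=1,j=0: stock 40.8000 → up 53.0400 (V=25.8008), down 27.7440 (V=11.1651). Price 18.9070; hedge Δ=0.5786, bond B=-4.6989.
  t=1,j=1: stock 78.0000 → up 101.4000 (V=71.6848), down 53.0400 (V=25.8008). Price 50.4261; hedge Δ=0.9488, bond B=-23.5803.
  t=0,j=0: stock 60.0000 → up 78.0000 (V=50.4261), down 40.8000 (V=18.9070). Price 35.7773; hedge Δ=0.8473, bond B=-15.0599.
As a check, the time-0 holding Δ(0,0)·S0 + B(0,0) comes to 35.7773 — exactly V0.

(0,0): Delta=0.8473 Bond=-15.0599
(1,0): Delta=0.5786 Bond=-4.6989
(1,1): Delta=0.9488 Bond=-23.5803
(2,0): Delta=-0.0427 Bond=12.3490
(2,1): Delta=0.8133 Bond=-17.3351
(2,2): Delta=1.0000 Bond=-29.7152
(3,0): Delta=-1.0000 Bond=30.9038
(3,1): Delta=0.3190 Bond=-0.2010
(3,2): Delta=1.0000 Bond=-30.9038
(3,3): Delta=1.0000 Bond=-30.9038
V0=35.7773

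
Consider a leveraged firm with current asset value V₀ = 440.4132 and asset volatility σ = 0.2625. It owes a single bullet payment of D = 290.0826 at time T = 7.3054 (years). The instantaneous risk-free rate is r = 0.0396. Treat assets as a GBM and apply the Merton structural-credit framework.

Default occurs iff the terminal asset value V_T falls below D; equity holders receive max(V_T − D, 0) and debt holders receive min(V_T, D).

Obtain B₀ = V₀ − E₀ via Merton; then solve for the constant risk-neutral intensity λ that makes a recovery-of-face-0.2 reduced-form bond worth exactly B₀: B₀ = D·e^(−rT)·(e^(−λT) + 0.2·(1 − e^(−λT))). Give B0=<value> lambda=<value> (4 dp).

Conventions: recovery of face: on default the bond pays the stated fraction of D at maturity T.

Equity is a call on the firm's assets struck at D = 290.0826:
d₁ = [ln(V₀/D) + (r + σ²/2)T] / (σ√T)
   = [ln(440.4132/290.0826) + (0.0396 + 0.5·0.2625²)·7.3054] / (0.2625·√7.3054)
   = [0.417548 + 0.540988] / 0.709498 = 1.351005
d₂ = d₁ − σ√T = 1.351005 − 0.709498 = 0.641506
N(d₁) = 0.911653,  N(d₂) = 0.739403,  e^(−rT) = 0.748792
E₀ = V₀·N(d₁) − D·e^(−rT)·N(d₂)
   = 440.4132·0.911653 − 290.0826·0.748792·0.739403 = 240.897106
B₀ = V₀ − E₀ = 440.4132 − 240.897106 = 199.516094
e^(−λT) = (B₀·e^(rT)/D − 0.2)/(1 − 0.2) = (199.5161·1.335484/290.0826 − 0.2)/0.8 = 0.89816684
λ = −ln(0.89816684)/7.3054 = 0.014701

B0=199.5161 lambda=0.0147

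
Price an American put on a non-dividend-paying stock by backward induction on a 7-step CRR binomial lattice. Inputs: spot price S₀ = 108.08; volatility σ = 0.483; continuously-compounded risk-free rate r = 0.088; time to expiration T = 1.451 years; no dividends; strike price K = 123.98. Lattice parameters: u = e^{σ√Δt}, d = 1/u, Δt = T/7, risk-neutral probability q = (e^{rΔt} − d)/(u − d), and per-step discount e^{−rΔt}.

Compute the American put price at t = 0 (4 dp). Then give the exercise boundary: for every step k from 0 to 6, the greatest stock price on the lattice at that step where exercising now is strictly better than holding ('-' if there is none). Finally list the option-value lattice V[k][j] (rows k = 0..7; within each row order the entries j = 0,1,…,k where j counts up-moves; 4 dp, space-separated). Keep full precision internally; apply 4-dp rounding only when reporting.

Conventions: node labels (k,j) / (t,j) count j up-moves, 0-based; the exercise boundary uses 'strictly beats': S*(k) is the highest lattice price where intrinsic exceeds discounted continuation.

price = 28.2608
boundary = - - 69.6209 55.8775 69.6209 86.7446 69.6209
tree:
28.2608
39.8754 17.0834
54.3591 26.1121 8.2097
68.1025 38.5242 14.0126 2.4018
79.1329 54.3591 23.2851 4.7658 0.0000
87.9859 68.1025 37.2354 9.4568 0.0000 0.0000
95.0913 79.1329 54.3591 18.7651 0.0000 0.0000 0.0000
100.7940 87.9859 68.1025 37.2354 0.0000 0.0000 0.0000 0.0000

params: Δt=0.20729 u=1.24596 d=0.80260 q=0.48677 e^(-rΔt)=0.98192
t_7 payoffs: 100.7940 87.9859 68.1025 37.2354 0.0000 0.0000 0.0000 0.0000
t_6: node(6,0) S=28.8887 payoff=95.0913 vs cont=92.8502 → 95.0913 [stop]  node(6,1) S=44.8471 payoff=79.1329 vs cont=76.8919 → 79.1329 [stop]  node(6,2) S=69.6209 payoff=54.3591 vs cont=52.1180 → 54.3591 [stop]  node(6,3) S=108.0800 payoff=15.9000 vs cont=18.7651 → 18.7651 [wait]  node(6,4) S=167.7842 payoff=0.0000 vs cont=0.0000 → 0.0000 [wait]  node(6,5) S=260.4693 payoff=0.0000 vs cont=0.0000 → 0.0000 [wait]  node(6,6) S=404.3544 payoff=0.0000 vs cont=0.0000 → 0.0000 [wait]  ⇒ S*(6)=69.6209
t_5: node(5,0) S=35.9941 payoff=87.9859 vs cont=85.7449 → 87.9859 [stop]  node(5,1) S=55.8775 payoff=68.1025 vs cont=65.8615 → 68.1025 [stop]  node(5,2) S=86.7446 payoff=37.2354 vs cont=36.3638 → 37.2354 [stop]  node(5,3) S=134.6630 payoff=0.0000 vs cont=9.4568 → 9.4568 [wait]  node(5,4) S=209.0517 payoff=0.0000 vs cont=0.0000 → 0.0000 [wait]  node(5,5) S=324.5334 payoff=0.0000 vs cont=0.0000 → 0.0000 [wait]  ⇒ S*(5)=86.7446
t_4: node(4,0) S=44.8471 payoff=79.1329 vs cont=76.8919 → 79.1329 [stop]  node(4,1) S=69.6209 payoff=54.3591 vs cont=52.1180 → 54.3591 [stop]  node(4,2) S=108.0800 payoff=15.9000 vs cont=23.2851 → 23.2851 [wait]  node(4,3) S=167.7842 payoff=0.0000 vs cont=4.7658 → 4.7658 [wait]  node(4,4) S=260.4693 payoff=0.0000 vs cont=0.0000 → 0.0000 [wait]  ⇒ S*(4)=69.6209
t_3: node(3,0) S=55.8775 payoff=68.1025 vs cont=65.8615 → 68.1025 [stop]  node(3,1) S=86.7446 payoff=37.2354 vs cont=38.5242 → 38.5242 [wait]  node(3,2) S=134.6630 payoff=0.0000 vs cont=14.0126 → 14.0126 [wait]  node(3,3) S=209.0517 payoff=0.0000 vs cont=2.4018 → 2.4018 [wait]  ⇒ S*(3)=55.8775
t_2: node(2,0) S=69.6209 payoff=54.3591 vs cont=52.7340 → 54.3591 [stop]  node(2,1) S=108.0800 payoff=15.9000 vs cont=26.1121 → 26.1121 [wait]  node(2,2) S=167.7842 payoff=0.0000 vs cont=8.2097 → 8.2097 [wait]  ⇒ S*(2)=69.6209
t_1: node(1,0) S=86.7446 payoff=37.2354 vs cont=39.8754 → 39.8754 [wait]  node(1,1) S=134.6630 payoff=0.0000 vs cont=17.0834 → 17.0834 [wait]  ⇒ S*(1)=-
t_0: node(0,0) S=108.0800 payoff=15.9000 vs cont=28.2608 → 28.2608 [wait]  ⇒ S*(0)=-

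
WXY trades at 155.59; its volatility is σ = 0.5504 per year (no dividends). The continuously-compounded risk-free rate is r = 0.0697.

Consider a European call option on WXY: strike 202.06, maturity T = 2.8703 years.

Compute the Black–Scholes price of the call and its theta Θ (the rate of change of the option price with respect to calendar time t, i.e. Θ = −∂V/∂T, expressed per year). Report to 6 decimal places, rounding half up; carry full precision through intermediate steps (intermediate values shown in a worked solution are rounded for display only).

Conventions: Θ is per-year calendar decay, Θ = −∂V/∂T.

σ√T = 0.5504·√2.8703 = 0.932485
d₁ = (ln(S/K) + (r+σ²/2)T) / (σ√T) = (ln(155.59/202.06) + (0.0697+0.5504²/2)·2.8703) / 0.932485 = (-0.261340 + 0.634824) / 0.932485 = 0.400525
d₂ = d₁ − σ√T = 0.400525 − 0.932485 = -0.531960
e^{−rT} = 0.818682
N(d₁) = 0.655615,  N(d₂) = 0.297377
Call price V = S·N(d₁) − K·e^{−rT}·N(d₂) = 102.007172 − 49.192917 = 52.814256
φ(d₁) = (1/√(2π))·e^{−d₁²/2} = 0.368193
Θ = −S·φ(d₁)·σ/(2√T) − r·K·e^{−rT}·N(d₂) = −9.305541 − 3.428746 = -12.734287

price = 52.814256
Θ = -12.734287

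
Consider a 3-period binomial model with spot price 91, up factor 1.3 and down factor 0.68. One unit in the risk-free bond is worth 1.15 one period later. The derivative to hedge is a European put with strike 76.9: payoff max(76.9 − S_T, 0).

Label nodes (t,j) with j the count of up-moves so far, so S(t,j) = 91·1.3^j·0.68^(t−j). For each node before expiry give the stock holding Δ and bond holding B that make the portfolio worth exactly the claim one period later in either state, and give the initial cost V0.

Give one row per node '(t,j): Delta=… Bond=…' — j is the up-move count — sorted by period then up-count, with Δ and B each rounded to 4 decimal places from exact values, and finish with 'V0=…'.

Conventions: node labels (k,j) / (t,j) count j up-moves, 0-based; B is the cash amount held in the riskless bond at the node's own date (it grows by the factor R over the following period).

(0,0): Delta=-0.1296 Bond=14.1852
(1,0): Delta=-0.5245 Bond=40.7474
(1,1): Delta=-0.0637 Bond=8.5147
(2,0): Delta=-1.0000 Bond=66.8696
(2,1): Delta=-0.4451 Bond=40.4734
(2,2): Delta=0.0000 Bond=0.0000
V0=2.3925

Arbitrage-free pricing uses the up-move probability p* = (R−d)/(u−d) = 0.7581, discounting each step at R = 1.15.
Payoffs at expiry: V(3,0)=48.2867, V(3,1)=22.1981, V(3,2)=0.0000, V(3,3)=0.0000
  t=2,j=0: stock 42.0784 → up 54.7019 (V=22.1981), down 28.6133 (V=48.2867). Price 24.7912; hedge Δ=-1.0000, bond B=66.8696.
  t=2,j=1: stock 80.4440 → up 104.5772 (V=0.0000), down 54.7019 (V=22.1981). Price 4.6700; hedge Δ=-0.4451, bond B=40.4734.
  t=2,j=2: stock 153.7900 → up 199.9270 (V=0.0000), down 104.5772 (V=0.0000). Price 0.0000; hedge Δ=0.0000, bond B=0.0000.
  t=1,j=0: stock 61.8800 → up 80.4440 (V=4.6700), down 42.0784 (V=24.7912). Price 8.2939; hedge Δ=-0.5245, bond B=40.7474.
  t=1,j=1: stock 118.3000 → up 153.7900 (V=0.0000), down 80.4440 (V=4.6700). Price 0.9825; hedge Δ=-0.0637, bond B=8.5147.
  t=0,j=0: stock 91.0000 → up 118.3000 (V=0.9825), down 61.8800 (V=8.2939). Price 2.3925; hedge Δ=-0.1296, bond B=14.1852.
As a check, the time-0 holding Δ(0,0)·S0 + B(0,0) comes to 2.3925 — exactly V0.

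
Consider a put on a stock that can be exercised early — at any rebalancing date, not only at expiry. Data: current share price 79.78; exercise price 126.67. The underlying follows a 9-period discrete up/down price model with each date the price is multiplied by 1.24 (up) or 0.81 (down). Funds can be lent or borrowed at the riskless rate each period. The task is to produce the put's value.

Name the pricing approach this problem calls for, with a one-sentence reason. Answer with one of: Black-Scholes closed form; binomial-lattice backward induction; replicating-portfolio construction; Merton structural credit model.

framework: binomial-lattice backward induction

Key observation: the put (strike 126.67 on spot 79.78) is American-style on a 9-step discrete price model, so the early-exercise decision at every node requires stepwise backward valuation — a closed form cannot price the exercise right.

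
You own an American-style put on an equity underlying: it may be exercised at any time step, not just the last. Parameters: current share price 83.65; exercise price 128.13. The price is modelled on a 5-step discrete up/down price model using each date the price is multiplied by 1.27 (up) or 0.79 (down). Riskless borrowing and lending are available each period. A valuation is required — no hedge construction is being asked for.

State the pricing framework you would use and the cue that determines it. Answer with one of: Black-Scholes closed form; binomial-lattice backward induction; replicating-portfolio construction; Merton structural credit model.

framework: binomial-lattice backward induction

Key observation: the exercise right at every one of the 5 steps is what matters: each node needs max(128.13 − S, continuation), which only the stepwise tree valuation starting from spot 83.65 delivers.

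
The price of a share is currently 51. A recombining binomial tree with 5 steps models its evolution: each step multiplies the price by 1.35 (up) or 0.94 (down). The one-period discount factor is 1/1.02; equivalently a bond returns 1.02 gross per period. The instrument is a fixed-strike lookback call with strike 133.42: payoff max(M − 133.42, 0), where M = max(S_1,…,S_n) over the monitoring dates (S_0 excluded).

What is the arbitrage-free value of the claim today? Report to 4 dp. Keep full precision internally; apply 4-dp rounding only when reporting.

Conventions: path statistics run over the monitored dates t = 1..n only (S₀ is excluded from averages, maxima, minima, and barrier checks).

Risk-neutral up-probability p* = (R−d)/(u−d) = (1.02−0.94)/(1.35−0.94) = 0.1951; the claim prices as the p*-weighted sum of path payoffs discounted by R^5.
Enumerate all 2^5 = 32 price paths (U = up ×1.35, D = down ×0.94); each path with k up-moves has probability p*^k·(1−p*)^(5−k).
DDDDD: M=47.9400, payoff=0.0000, prob=0.337793
UDDDD: M=68.8500, payoff=0.0000, prob=0.081889
DUDDD: M=64.7190, payoff=0.0000, prob=0.081889
UUDDD: M=92.9475, payoff=0.0000, prob=0.019852
DDUDD: M=60.8359, payoff=0.0000, prob=0.081889
UDUDD: M=87.3706, payoff=0.0000, prob=0.019852
DUUDD: M=87.3706, payoff=0.0000, prob=0.019852
UUUDD: M=125.4791, payoff=0.0000, prob=0.004813
DDDUD: M=57.1857, payoff=0.0000, prob=0.081889
UDDUD: M=82.1284, payoff=0.0000, prob=0.019852
DUDUD: M=82.1284, payoff=0.0000, prob=0.019852
UUDUD: M=117.9504, payoff=0.0000, prob=0.004813
DDUUD: M=82.1284, payoff=0.0000, prob=0.019852
UDUUD: M=117.9504, payoff=0.0000, prob=0.004813
DUUUD: M=117.9504, payoff=0.0000, prob=0.004813
UUUUD: M=169.3968, payoff=35.9768, prob=0.001167
DDDDU: M=53.7546, payoff=0.0000, prob=0.081889
UDDDU: M=77.2007, payoff=0.0000, prob=0.019852
DUDDU: M=77.2007, payoff=0.0000, prob=0.019852
UUDDU: M=110.8734, payoff=0.0000, prob=0.004813
DDUDU: M=77.2007, payoff=0.0000, prob=0.019852
UDUDU: M=110.8734, payoff=0.0000, prob=0.004813
DUUDU: M=110.8734, payoff=0.0000, prob=0.004813
UUUDU: M=159.2330, payoff=25.8130, prob=0.001167
DDDUU: M=77.2007, payoff=0.0000, prob=0.019852
UDDUU: M=110.8734, payoff=0.0000, prob=0.004813
DUDUU: M=110.8734, payoff=0.0000, prob=0.004813
UUDUU: M=159.2330, payoff=25.8130, prob=0.001167
DDUUU: M=110.8734, payoff=0.0000, prob=0.004813
UDUUU: M=159.2330, payoff=25.8130, prob=0.001167
DUUUU: M=159.2330, payoff=25.8130, prob=0.001167
UUUUU: M=228.6857, payoff=95.2657, prob=0.000283
Price = Σ prob·payoff / R^5 = 0.189381 / 1.104081 = 0.1715

price = 0.1715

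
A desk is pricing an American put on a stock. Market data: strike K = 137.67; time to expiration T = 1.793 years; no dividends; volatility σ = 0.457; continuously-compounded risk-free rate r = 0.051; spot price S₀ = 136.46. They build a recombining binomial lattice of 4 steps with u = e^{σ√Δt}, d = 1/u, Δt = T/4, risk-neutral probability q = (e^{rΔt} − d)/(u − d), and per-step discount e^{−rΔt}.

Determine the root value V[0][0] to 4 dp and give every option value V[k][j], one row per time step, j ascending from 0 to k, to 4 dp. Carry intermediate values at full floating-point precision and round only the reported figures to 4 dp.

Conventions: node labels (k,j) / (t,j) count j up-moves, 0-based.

price = 27.1492
tree:
27.1492
42.4782 10.6095
63.6678 19.8630 0.3354
83.1740 37.1795 0.6371 0.0000
97.5386 63.6678 1.2100 0.0000 0.0000

Δt=0.44825, u=1.35794, d=0.73641, q=0.46130, disc=e^(-rΔt)=0.97740
k=4 terminal: V=max(K-S,0) → 97.5386 63.6678 1.2100 0.0000 0.0000
k=3: j=0 S=54.4960 intr=83.1740 cont=80.0625 V=83.1740[EX]; j=1 S=100.4905 intr=37.1795 cont=34.0680 V=37.1795[EX]; j=2 S=185.3044 intr=0.0000 cont=0.6371 V=0.6371[hold]; j=3 S=341.7011 intr=0.0000 cont=0.0000 V=0.0000[hold]
k=2: j=0 S=74.0022 intr=63.6678 cont=60.5562 V=63.6678[EX]; j=1 S=136.4600 intr=1.2100 cont=19.8630 V=19.8630[hold]; j=2 S=251.6321 intr=0.0000 cont=0.3354 V=0.3354[hold]
k=1: j=0 S=100.4905 intr=37.1795 cont=42.4782 V=42.4782[hold]; j=1 S=185.3044 intr=0.0000 cont=10.6095 V=10.6095[hold]
k=0: j=0 S=136.4600 intr=1.2100 cont=27.1492 V=27.1492[hold]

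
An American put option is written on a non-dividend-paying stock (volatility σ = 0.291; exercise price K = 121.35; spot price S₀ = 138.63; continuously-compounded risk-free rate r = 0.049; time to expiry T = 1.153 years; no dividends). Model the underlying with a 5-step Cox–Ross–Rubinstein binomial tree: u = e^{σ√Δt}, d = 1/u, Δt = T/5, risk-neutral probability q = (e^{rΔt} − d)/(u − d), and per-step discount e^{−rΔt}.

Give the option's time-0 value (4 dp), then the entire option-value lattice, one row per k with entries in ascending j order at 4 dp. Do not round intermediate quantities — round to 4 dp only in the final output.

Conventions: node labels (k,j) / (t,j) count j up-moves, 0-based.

price = 6.5601
tree:
6.5601
11.3040 2.0695
18.8933 4.1383 0.0934
30.1927 8.2710 0.1910 0.0000
42.0811 16.5213 0.3908 0.0000 0.0000
52.4190 30.1927 0.7996 0.0000 0.0000 0.0000

params: Δt=0.23060 u=1.14998 d=0.86958 q=0.50565 e^(-rΔt)=0.98876
t_5 payoffs: 52.4190 30.1927 0.7996 0.0000 0.0000 0.0000
k=4: node(4,0) S=79.2689 payoff=42.0811 vs cont=40.7176 → 42.0811 [stop]  node(4,1) S=104.8287 payoff=16.5213 vs cont=15.1579 → 16.5213 [stop]  node(4,2) S=138.6300 payoff=0.0000 vs cont=0.3908 → 0.3908 [wait]  node(4,3) S=183.3304 payoff=0.0000 vs cont=0.0000 → 0.0000 [wait]  node(4,4) S=242.4440 payoff=0.0000 vs cont=0.0000 → 0.0000 [wait]
k=3: node(3,0) S=91.1573 payoff=30.1927 vs cont=28.8292 → 30.1927 [stop]  node(3,1) S=120.5504 payoff=0.7996 vs cont=8.2710 → 8.2710 [wait]  node(3,2) S=159.4211 payoff=0.0000 vs cont=0.1910 → 0.1910 [wait]  node(3,3) S=210.8254 payoff=0.0000 vs cont=0.0000 → 0.0000 [wait]
k=2: node(2,0) S=104.8287 payoff=16.5213 vs cont=18.8933 → 18.8933 [wait]  node(2,1) S=138.6300 payoff=0.0000 vs cont=4.1383 → 4.1383 [wait]  node(2,2) S=183.3304 payoff=0.0000 vs cont=0.0934 → 0.0934 [wait]
k=1: node(1,0) S=120.5504 payoff=0.7996 vs cont=11.3040 → 11.3040 [wait]  node(1,1) S=159.4211 payoff=0.0000 vs cont=2.0695 → 2.0695 [wait]
k=0: node(0,0) S=138.6300 payoff=0.0000 vs cont=6.5601 → 6.5601 [wait]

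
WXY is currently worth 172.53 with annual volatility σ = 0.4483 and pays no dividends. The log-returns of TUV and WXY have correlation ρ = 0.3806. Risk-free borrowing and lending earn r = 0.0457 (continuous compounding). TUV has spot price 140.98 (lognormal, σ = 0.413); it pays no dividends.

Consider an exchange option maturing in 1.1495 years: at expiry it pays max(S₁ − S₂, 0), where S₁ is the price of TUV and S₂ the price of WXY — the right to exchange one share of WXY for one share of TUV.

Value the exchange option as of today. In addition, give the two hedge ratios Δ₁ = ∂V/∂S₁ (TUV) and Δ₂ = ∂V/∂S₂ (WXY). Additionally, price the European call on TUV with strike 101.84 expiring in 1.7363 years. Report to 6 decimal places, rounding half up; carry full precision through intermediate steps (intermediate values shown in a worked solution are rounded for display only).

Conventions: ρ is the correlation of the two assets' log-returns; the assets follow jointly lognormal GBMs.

exchange price = 18.426344
Δ1 = 0.446379
Δ2 = -0.257950
price(TUV call K=101.84) = 55.048005

σ_eff = √(σ₁² + σ₂² − 2ρσ₁σ₂) = √(0.413² + 0.4483² − 2·0.3806·0.413·0.4483) = 0.480216
d₁ = (ln(S₁/S₂) + (q₂ − q₁ + σ_eff²/2)T) / (σ_eff√T) = (ln(140.98/172.53) + (0.0 − 0.0 + 0.115304)·1.1495) / 0.514862 = -0.134816
d₂ = d₁ − σ_eff√T = -0.134816 − 0.514862 = -0.649678
N(d₁) = 0.446379,  N(d₂) = 0.257950
V = S₁·e^{−q₁T}·N(d₁) − S₂·e^{−q₂T}·N(d₂) = 62.930479 − 44.504135 = 18.426344
Δ₁ = e^{−q₁T}·N(d₁) = 0.446379;  Δ₂ = −e^{−q₂T}·N(d₂) = -0.257950
[vanilla: TUV call K=101.84]
σ√T = 0.413·√1.7363 = 0.544205
d₁ = (ln(S/K) + (r+σ²/2)T) / (σ√T) = (ln(140.98/101.84) + (0.0457+0.413²/2)·1.7363) / 0.544205 = (0.325215 + 0.227428) / 0.544205 = 1.015506
d₂ = d₁ − σ√T = 1.015506 − 0.544205 = 0.471301
e^{−rT} = 0.923718
N(d₁) = 0.845068,  N(d₂) = 0.681287
price = S·N(d₁) − K·e^{−rT}·N(d₂) = 119.137647 − 64.089643 = 55.048005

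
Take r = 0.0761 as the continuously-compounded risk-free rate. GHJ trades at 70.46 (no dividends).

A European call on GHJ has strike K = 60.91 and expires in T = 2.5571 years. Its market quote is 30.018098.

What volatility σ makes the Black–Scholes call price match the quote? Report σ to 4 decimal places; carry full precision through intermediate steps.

At σ = 0.4862 the Black–Scholes value reproduces the quote:
σ√T = 0.4862·√2.5571 = 0.777479
d₁ = (ln(S/K) + (r+σ²/2)T) / (σ√T) = (ln(70.46/60.91) + (0.0761+0.4862²/2)·2.5571) / 0.777479 = (0.145648 + 0.496832) / 0.777479 = 0.826363
d₂ = d₁ − σ√T = 0.826363 − 0.777479 = 0.048884
e^{−rT} = 0.823168
N(d₁) = 0.795701,  N(d₂) = 0.519494
V = S·N(d₁) − K·e^{−rT}·N(d₂) = 56.065086 − 26.046987 = 30.018098 (equal to the quote); since ∂V/∂σ > 0 for all σ, the implied volatility is unique

sigma = 0.4862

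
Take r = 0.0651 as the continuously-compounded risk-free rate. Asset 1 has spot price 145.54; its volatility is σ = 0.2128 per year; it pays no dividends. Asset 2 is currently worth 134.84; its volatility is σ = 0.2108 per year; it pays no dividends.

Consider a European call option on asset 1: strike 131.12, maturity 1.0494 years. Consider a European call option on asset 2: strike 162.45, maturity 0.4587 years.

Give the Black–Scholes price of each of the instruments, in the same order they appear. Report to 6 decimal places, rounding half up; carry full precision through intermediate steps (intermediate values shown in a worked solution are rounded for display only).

[asset 1 call K=131.12]
σ√T = 0.2128·√1.0494 = 0.217993
d₁ = (ln(S/K) + (r+σ²/2)T) / (σ√T) = (ln(145.54/131.12) + (0.0651+0.2128²/2)·1.0494) / 0.217993 = (0.104338 + 0.092076) / 0.217993 = 0.901013
d₂ = d₁ − σ√T = 0.901013 − 0.217993 = 0.683020
e^{−rT} = 0.933965
N(d₁) = 0.816209,  N(d₂) = 0.752703
price = S·N(d₁) − K·e^{−rT}·N(d₂) = 118.791110 − 92.177170 = 26.613940
[asset 2 call K=162.45]
σ√T = 0.2108·√0.4587 = 0.142769
d₁ = (ln(S/K) + (r+σ²/2)T) / (σ√T) = (ln(134.84/162.45) + (0.0651+0.2108²/2)·0.4587) / 0.142769 = (-0.186281 + 0.040053) / 0.142769 = -1.024229
d₂ = d₁ − σ√T = -1.024229 − 0.142769 = -1.166998
e^{−rT} = 0.970580
N(d₁) = 0.152864,  N(d₂) = 0.121606
price = S·N(d₁) − K·e^{−rT}·N(d₂) = 20.612133 − 19.173642 = 1.438491

price(asset 1 call K=131.12) = 26.613940
price(asset 2 call K=162.45) = 1.438491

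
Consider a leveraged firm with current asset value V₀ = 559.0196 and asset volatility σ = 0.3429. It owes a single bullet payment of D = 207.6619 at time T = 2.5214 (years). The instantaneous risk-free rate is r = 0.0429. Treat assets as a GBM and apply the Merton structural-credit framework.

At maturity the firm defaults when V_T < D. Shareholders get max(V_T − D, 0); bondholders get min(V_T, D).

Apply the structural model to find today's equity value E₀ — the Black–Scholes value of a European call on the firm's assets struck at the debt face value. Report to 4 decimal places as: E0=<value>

E0=374.0310

Apply the equity-as-call identities (strike 207.6619, horizon 2.5214 years):
d₁ = [ln(V₀/D) + (r + σ²/2)T] / (σ√T)
   = [ln(559.0196/207.6619) + (0.0429 + 0.5·0.3429²)·2.5214] / (0.3429·√2.5214)
   = [0.990273 + 0.256402] / 0.544488 = 2.289628
d₂ = d₁ − σ√T = 2.289628 − 0.544488 = 1.745140
N(d₁) = 0.988979,  N(d₂) = 0.959520,  e^(−rT) = 0.897477
E₀ = V₀·N(d₁) − D·e^(−rT)·N(d₂)
   = 559.0196·0.988979 − 207.6619·0.897477·0.959520 = 374.031044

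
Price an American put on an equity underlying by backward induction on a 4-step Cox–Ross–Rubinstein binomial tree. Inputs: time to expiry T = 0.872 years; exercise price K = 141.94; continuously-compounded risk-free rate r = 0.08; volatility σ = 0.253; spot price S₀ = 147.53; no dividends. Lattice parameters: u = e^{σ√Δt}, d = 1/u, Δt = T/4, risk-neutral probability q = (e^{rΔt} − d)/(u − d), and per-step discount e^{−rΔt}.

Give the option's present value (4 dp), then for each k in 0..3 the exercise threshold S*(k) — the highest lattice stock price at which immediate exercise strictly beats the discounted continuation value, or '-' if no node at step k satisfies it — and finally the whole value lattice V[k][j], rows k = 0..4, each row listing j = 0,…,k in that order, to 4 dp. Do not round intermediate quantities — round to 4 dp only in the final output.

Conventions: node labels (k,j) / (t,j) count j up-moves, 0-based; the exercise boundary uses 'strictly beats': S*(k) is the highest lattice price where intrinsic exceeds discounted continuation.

Δt=0.21800, u=1.12539, d=0.88858, q=0.54480, disc=e^(-rΔt)=0.98271
k=4 terminal: V=max(K-S,0) → 49.9643 25.4532 0.0000 0.0000 0.0000
k=3: j=0 S=103.5082 intr=38.4318 cont=35.9778 V=38.4318[EX]; j=1 S=131.0927 intr=10.8473 cont=11.3861 V=11.3861[hold]; j=2 S=166.0283 intr=0.0000 cont=0.0000 V=0.0000[hold]; j=3 S=210.2742 intr=0.0000 cont=0.0000 V=0.0000[hold]  S*(3)=103.5082
k=2: j=0 S=116.4868 intr=25.4532 cont=23.2877 V=25.4532[EX]; j=1 S=147.5300 intr=0.0000 cont=5.0934 V=5.0934[hold]; j=2 S=186.8461 intr=0.0000 cont=0.0000 V=0.0000[hold]  S*(2)=116.4868
k=1: j=0 S=131.0927 intr=10.8473 cont=14.1130 V=14.1130[hold]; j=1 S=166.0283 intr=0.0000 cont=2.2784 V=2.2784[hold]  S*(1)=-
k=0: j=0 S=147.5300 intr=0.0000 cont=7.5330 V=7.5330[hold]  S*(0)=-

price = 7.5330
boundary = - - 116.4868 103.5082
tree:
7.5330
14.1130 2.2784
25.4532 5.0934 0.0000
38.4318 11.3861 0.0000 0.0000
49.9643 25.4532 0.0000 0.0000 0.0000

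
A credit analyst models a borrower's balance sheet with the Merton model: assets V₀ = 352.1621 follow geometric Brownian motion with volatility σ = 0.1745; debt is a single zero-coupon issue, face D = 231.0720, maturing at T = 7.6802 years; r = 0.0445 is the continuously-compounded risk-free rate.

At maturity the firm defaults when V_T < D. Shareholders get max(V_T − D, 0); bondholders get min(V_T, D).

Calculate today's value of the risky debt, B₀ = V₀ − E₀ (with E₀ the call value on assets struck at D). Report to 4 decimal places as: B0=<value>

B0=161.3942

With assets at 352.1621 and a single debt payment of 231.0720 at 7.6802 years:
d₁ = [ln(V₀/D) + (r + σ²/2)T] / (σ√T)
   = [ln(352.1621/231.0720) + (0.0445 + 0.5·0.1745²)·7.6802] / (0.1745·√7.6802)
   = [0.421362 + 0.458701] / 0.483595 = 1.819836
d₂ = d₁ − σ√T = 1.819836 − 0.483595 = 1.336241
N(d₁) = 0.965608,  N(d₂) = 0.909265,  e^(−rT) = 0.710512
E₀ = V₀·N(d₁) − D·e^(−rT)·N(d₂)
   = 352.1621·0.965608 − 231.0720·0.710512·0.909265 = 190.767894
B₀ = V₀ − E₀ = 352.1621 − 190.767894 = 161.394206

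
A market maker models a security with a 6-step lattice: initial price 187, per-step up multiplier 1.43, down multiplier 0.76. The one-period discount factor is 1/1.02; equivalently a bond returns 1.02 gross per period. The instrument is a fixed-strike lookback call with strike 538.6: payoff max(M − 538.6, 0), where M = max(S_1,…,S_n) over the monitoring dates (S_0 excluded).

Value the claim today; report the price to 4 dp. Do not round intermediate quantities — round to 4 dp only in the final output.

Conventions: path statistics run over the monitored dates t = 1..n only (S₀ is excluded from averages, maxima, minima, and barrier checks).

Set p* = 0.3881 (from d < R < u); the path-dependent value is the discounted p*-expectation over all price paths.
Enumerate all 2^6 = 64 price paths (U = up ×1.43, D = down ×0.76); each path with k up-moves has probability p*^k·(1−p*)^(6−k).
DDDDDD: M=142.1200, payoff=0.0000, prob=0.052511
UDDDDD: M=267.4100, payoff=0.0000, prob=0.033300
DUDDDD: M=203.2316, payoff=0.0000, prob=0.033300
UUDDDD: M=382.3963, payoff=0.0000, prob=0.021117
DDUDDD: M=154.4560, payoff=0.0000, prob=0.033300
UDUDDD: M=290.6212, payoff=0.0000, prob=0.021117
DUUDDD: M=290.6212, payoff=0.0000, prob=0.021117
UUUDDD: M=546.8267, payoff=8.2267, prob=0.013391
DDDUDD: M=142.1200, payoff=0.0000, prob=0.033300
UDDUDD: M=267.4100, payoff=0.0000, prob=0.021117
DUDUDD: M=220.8721, payoff=0.0000, prob=0.021117
UUDUDD: M=415.5883, payoff=0.0000, prob=0.013391
DDUUDD: M=220.8721, payoff=0.0000, prob=0.021117
UDUUDD: M=415.5883, payoff=0.0000, prob=0.013391
DUUUDD: M=415.5883, payoff=0.0000, prob=0.013391
UUUUDD: M=781.9622, payoff=243.3622, prob=0.008492
DDDDUD: M=142.1200, payoff=0.0000, prob=0.033300
UDDDUD: M=267.4100, payoff=0.0000, prob=0.021117
DUDDUD: M=203.2316, payoff=0.0000, prob=0.021117
UUDDUD: M=382.3963, payoff=0.0000, prob=0.013391
DDUDUD: M=167.8628, payoff=0.0000, prob=0.021117
UDUDUD: M=315.8471, payoff=0.0000, prob=0.013391
DUUDUD: M=315.8471, payoff=0.0000, prob=0.013391
UUUDUD: M=594.2913, payoff=55.6913, prob=0.008492
DDDUUD: M=167.8628, payoff=0.0000, prob=0.021117
UDDUUD: M=315.8471, payoff=0.0000, prob=0.013391
DUDUUD: M=315.8471, payoff=0.0000, prob=0.013391
UUDUUD: M=594.2913, payoff=55.6913, prob=0.008492
DDUUUD: M=315.8471, payoff=0.0000, prob=0.013391
UDUUUD: M=594.2913, payoff=55.6913, prob=0.008492
DUUUUD: M=594.2913, payoff=55.6913, prob=0.008492
UUUUUD: M=1118.2059, payoff=579.6059, prob=0.005385
DDDDDU: M=142.1200, payoff=0.0000, prob=0.033300
UDDDDU: M=267.4100, payoff=0.0000, prob=0.021117
DUDDDU: M=203.2316, payoff=0.0000, prob=0.021117
UUDDDU: M=382.3963, payoff=0.0000, prob=0.013391
DDUDDU: M=154.4560, payoff=0.0000, prob=0.021117
UDUDDU: M=290.6212, payoff=0.0000, prob=0.013391
DUUDDU: M=290.6212, payoff=0.0000, prob=0.013391
UUUDDU: M=546.8267, payoff=8.2267, prob=0.008492
DDDUDU: M=142.1200, payoff=0.0000, prob=0.021117
UDDUDU: M=267.4100, payoff=0.0000, prob=0.013391
DUDUDU: M=240.0438, payoff=0.0000, prob=0.013391
UUDUDU: M=451.6614, payoff=0.0000, prob=0.008492
DDUUDU: M=240.0438, payoff=0.0000, prob=0.013391
UDUUDU: M=451.6614, payoff=0.0000, prob=0.008492
DUUUDU: M=451.6614, payoff=0.0000, prob=0.008492
UUUUDU: M=849.8365, payoff=311.2365, prob=0.005385
DDDDUU: M=142.1200, payoff=0.0000, prob=0.021117
UDDDUU: M=267.4100, payoff=0.0000, prob=0.013391
DUDDUU: M=240.0438, payoff=0.0000, prob=0.013391
UUDDUU: M=451.6614, payoff=0.0000, prob=0.008492
DDUDUU: M=240.0438, payoff=0.0000, prob=0.013391
UDUDUU: M=451.6614, payoff=0.0000, prob=0.008492
DUUDUU: M=451.6614, payoff=0.0000, prob=0.008492
UUUDUU: M=849.8365, payoff=311.2365, prob=0.005385
DDDUUU: M=240.0438, payoff=0.0000, prob=0.013391
UDDUUU: M=451.6614, payoff=0.0000, prob=0.008492
DUDUUU: M=451.6614, payoff=0.0000, prob=0.008492
UUDUUU: M=849.8365, payoff=311.2365, prob=0.005385
DDUUUU: M=451.6614, payoff=0.0000, prob=0.008492
UDUUUU: M=849.8365, payoff=311.2365, prob=0.005385
DUUUUU: M=849.8365, payoff=311.2365, prob=0.005385
UUUUUU: M=1599.0345, payoff=1060.4345, prob=0.003415
Price = Σ prob·payoff / R^6 = 19.261437 / 1.126162 = 17.1036

price = 17.1036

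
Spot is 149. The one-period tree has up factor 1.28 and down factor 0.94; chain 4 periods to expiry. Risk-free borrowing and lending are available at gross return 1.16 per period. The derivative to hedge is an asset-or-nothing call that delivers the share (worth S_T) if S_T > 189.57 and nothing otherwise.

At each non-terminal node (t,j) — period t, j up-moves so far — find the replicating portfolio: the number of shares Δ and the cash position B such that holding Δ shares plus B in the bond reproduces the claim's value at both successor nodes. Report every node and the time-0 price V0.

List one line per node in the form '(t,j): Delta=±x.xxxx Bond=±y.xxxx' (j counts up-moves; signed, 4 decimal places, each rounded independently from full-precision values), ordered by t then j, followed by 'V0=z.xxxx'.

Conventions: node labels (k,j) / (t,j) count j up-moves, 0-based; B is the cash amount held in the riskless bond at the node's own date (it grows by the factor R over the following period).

Under the risk-neutral measure, an up-move has probability p* = (R−d)/(u−d) = 0.6471 and values discount at R = 1.16.
Expiry values: V(4,0)=0.0000, V(4,1)=0.0000, V(4,2)=215.7058, V(4,3)=293.7271, V(4,4)=399.9688
Node (3,0) S=123.7570: V=(p*·0.0000+(1−p*)·0.0000)/1.16=0.0000; Δ=(0.0000−0.0000)/(158.4090−116.3316)=0.0000; B=V−Δ·S=0.0000
Node (3,1) S=168.5202: V=(p*·215.7058+(1−p*)·0.0000)/1.16=120.3227; Δ=(215.7058−0.0000)/(215.7058−158.4090)=3.7647; B=V−Δ·S=-514.1062
Node (3,2) S=229.4743: V=(p*·293.7271+(1−p*)·215.7058)/1.16=229.4743; Δ=(293.7271−215.7058)/(293.7271−215.7058)=1.0000; B=V−Δ·S=0.0000
Node (3,3) S=312.4756: V=(p*·399.9688+(1−p*)·293.7271)/1.16=312.4756; Δ=(399.9688−293.7271)/(399.9688−293.7271)=1.0000; B=V−Δ·S=0.0000
Node (2,0) S=131.6564: V=(p*·120.3227+(1−p*)·0.0000)/1.16=67.1171; Δ=(120.3227−0.0000)/(168.5202−123.7570)=2.6880; B=V−Δ·S=-286.7732
Node (2,1) S=179.2768: V=(p*·229.4743+(1−p*)·120.3227)/1.16=164.6123; Δ=(229.4743−120.3227)/(229.4743−168.5202)=1.7907; B=V−Δ·S=-156.4218
Node (2,2) S=244.1216: V=(p*·312.4756+(1−p*)·229.4743)/1.16=244.1216; Δ=(312.4756−229.4743)/(312.4756−229.4743)=1.0000; B=V−Δ·S=0.0000
Node (1,0) S=140.0600: V=(p*·164.6123+(1−p*)·67.1171)/1.16=112.2433; Δ=(164.6123−67.1171)/(179.2768−131.6564)=2.0473; B=V−Δ·S=-174.5070
Node (1,1) S=190.7200: V=(p*·244.1216+(1−p*)·164.6123)/1.16=186.2582; Δ=(244.1216−164.6123)/(244.1216−179.2768)=1.2261; B=V−Δ·S=-47.5928
Node (0,0) S=149.0000: V=(p*·186.2582+(1−p*)·112.2433)/1.16=138.0476; Δ=(186.2582−112.2433)/(190.7200−140.0600)=1.4610; B=V−Δ·S=-79.6432
Check: Δ(0,0)·S0 + B(0,0) = 138.0476 = V0.

(0,0): Delta=1.4610 Bond=-79.6432
(1,0): Delta=2.0473 Bond=-174.5070
(1,1): Delta=1.2261 Bond=-47.5928
(2,0): Delta=2.6880 Bond=-286.7732
(2,1): Delta=1.7907 Bond=-156.4218
(2,2): Delta=1.0000 Bond=0.0000
(3,0): Delta=0.0000 Bond=0.0000
(3,1): Delta=3.7647 Bond=-514.1062
(3,2): Delta=1.0000 Bond=0.0000
(3,3): Delta=1.0000 Bond=0.0000
V0=138.0476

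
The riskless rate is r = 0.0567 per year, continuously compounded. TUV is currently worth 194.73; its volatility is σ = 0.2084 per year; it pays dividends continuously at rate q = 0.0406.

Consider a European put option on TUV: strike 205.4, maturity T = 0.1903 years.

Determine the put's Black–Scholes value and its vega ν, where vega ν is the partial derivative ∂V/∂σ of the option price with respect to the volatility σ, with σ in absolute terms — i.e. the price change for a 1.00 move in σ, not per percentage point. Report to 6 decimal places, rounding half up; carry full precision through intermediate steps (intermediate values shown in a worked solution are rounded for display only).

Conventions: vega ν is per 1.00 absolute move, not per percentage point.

σ√T = 0.2084·√0.1903 = 0.090911
d₁ = (ln(S/K) + (r−q+σ²/2)T) / (σ√T) = (ln(194.73/205.4) + (0.0567−0.0406+0.2084²/2)·0.1903) / 0.090911 = (-0.053345 + 0.007196) / 0.090911 = -0.507628
d₂ = d₁ − σ√T = -0.507628 − 0.090911 = -0.598539
e^{−rT} = 0.989268
e^{−qT} = 0.992304
N(−d₁) = 0.694143,  N(−d₂) = 0.725260
Put price V = K·e^{−rT}·N(−d₂) − S·e^{−qT}·N(−d₁) = 147.369668 − 134.130134 = 13.239534
φ(d₁) = (1/√(2π))·e^{−d₁²/2} = 0.350715
ν = S·e^{−qT}·φ(d₁)·√T = 29.563169

price = 13.239534
ν = 29.563169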